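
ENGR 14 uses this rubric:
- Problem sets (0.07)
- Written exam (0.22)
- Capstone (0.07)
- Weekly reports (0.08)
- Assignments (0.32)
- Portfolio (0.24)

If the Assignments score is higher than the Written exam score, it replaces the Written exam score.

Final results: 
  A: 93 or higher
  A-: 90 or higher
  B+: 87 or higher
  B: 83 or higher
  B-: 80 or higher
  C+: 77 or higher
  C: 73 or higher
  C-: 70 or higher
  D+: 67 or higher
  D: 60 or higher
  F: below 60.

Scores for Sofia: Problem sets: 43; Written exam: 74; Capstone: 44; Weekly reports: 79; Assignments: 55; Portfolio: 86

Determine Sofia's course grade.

D

Assignments (55) ≤ Written exam (74), so Written exam stays at 74.
Weighted total:
  Problem sets 43 × 0.07 = 3.01
  Written exam 74 × 0.22 = 16.28
  Capstone 44 × 0.07 = 3.08
  Weekly reports 79 × 0.08 = 6.32
  Assignments 55 × 0.32 = 17.6
  Portfolio 86 × 0.24 = 20.64
Sum = 66.93
66.93 is ≥ 60 and < 67 → D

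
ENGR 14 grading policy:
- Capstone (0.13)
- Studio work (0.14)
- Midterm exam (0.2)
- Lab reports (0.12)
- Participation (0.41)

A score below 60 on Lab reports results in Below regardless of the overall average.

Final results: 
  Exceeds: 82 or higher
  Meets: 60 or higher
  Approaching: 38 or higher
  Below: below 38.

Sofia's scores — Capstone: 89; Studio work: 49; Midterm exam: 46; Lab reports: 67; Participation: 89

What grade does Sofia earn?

Lab reports score 67 ≥ 60: minimum met.
Weighted total:
  Capstone 89 × 0.13 = 11.57
  Studio work 49 × 0.14 = 6.86
  Midterm exam 46 × 0.2 = 9.2
  Lab reports 67 × 0.12 = 8.04
  Participation 89 × 0.41 = 36.49
Sum = 72.16
72.16 is ≥ 60 and < 82 → Meets

Meets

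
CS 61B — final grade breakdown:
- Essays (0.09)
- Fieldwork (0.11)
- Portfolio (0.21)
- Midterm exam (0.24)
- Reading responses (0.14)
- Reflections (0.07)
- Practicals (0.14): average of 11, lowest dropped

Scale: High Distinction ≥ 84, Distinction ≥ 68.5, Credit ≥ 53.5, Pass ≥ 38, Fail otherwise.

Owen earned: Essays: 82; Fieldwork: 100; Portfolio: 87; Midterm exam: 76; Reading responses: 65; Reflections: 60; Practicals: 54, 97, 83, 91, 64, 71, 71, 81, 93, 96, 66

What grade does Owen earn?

Practicals: drop 54 → average of remaining 10 = 813/10 = 81.3
Weighted total:
  Essays 82 × 0.09 = 7.38
  Fieldwork 100 × 0.11 = 11
  Portfolio 87 × 0.21 = 18.27
  Midterm exam 76 × 0.24 = 18.24
  Reading responses 65 × 0.14 = 9.1
  Reflections 60 × 0.07 = 4.2
  Practicals 81.3 × 0.14 = 11.382
Sum = 79.572
79.572 is ≥ 68.5 and < 84 → Distinction

Distinction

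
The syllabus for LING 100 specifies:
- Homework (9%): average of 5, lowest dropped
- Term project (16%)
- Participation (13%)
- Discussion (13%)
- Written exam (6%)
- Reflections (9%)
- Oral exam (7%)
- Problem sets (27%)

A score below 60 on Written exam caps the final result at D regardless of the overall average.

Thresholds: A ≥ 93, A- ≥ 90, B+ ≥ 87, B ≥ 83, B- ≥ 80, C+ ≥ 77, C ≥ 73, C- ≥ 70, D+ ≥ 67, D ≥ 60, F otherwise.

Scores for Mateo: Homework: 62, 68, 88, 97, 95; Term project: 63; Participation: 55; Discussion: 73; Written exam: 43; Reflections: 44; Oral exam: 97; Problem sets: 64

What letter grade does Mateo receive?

D

Homework: drop 62 → average of remaining 4 = 348/4 = 87
Written exam score 43 < 60: minimum not met.
Weighted total:
  Homework 87 × 0.09 = 7.83
  Term project 63 × 0.16 = 10.08
  Participation 55 × 0.13 = 7.15
  Discussion 73 × 0.13 = 9.49
  Written exam 43 × 0.06 = 2.58
  Reflections 44 × 0.09 = 3.96
  Oral exam 97 × 0.07 = 6.79
  Problem sets 64 × 0.27 = 17.28
Sum = 65.16
65.16 would be D; cap at D applies → D.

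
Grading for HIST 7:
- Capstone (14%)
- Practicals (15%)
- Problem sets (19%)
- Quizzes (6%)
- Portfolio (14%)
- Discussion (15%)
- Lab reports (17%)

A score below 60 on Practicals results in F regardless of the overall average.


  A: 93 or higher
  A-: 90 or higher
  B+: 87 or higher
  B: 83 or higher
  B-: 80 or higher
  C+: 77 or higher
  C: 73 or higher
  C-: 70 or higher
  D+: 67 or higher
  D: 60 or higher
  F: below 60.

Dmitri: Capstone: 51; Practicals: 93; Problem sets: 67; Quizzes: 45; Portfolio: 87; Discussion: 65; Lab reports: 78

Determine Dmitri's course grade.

Practicals score 93 ≥ 60: minimum met.
Weighted total:
  Capstone 51 × 0.14 = 7.14
  Practicals 93 × 0.15 = 13.95
  Problem sets 67 × 0.19 = 12.73
  Quizzes 45 × 0.06 = 2.7
  Portfolio 87 × 0.14 = 12.18
  Discussion 65 × 0.15 = 9.75
  Lab reports 78 × 0.17 = 13.26
Sum = 71.71
71.71 is ≥ 70 and < 73 → C-

C-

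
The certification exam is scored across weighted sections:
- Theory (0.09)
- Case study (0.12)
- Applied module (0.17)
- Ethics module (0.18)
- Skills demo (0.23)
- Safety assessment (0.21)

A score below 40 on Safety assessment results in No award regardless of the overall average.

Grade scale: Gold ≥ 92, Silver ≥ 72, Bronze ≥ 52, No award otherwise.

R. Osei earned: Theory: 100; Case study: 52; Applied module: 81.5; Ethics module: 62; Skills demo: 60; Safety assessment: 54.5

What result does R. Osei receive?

Safety assessment score 54.5 ≥ 40: minimum met.
Weighted total:
  Theory 100 × 0.09 = 9
  Case study 52 × 0.12 = 6.24
  Applied module 81.5 × 0.17 = 13.855
  Ethics module 62 × 0.18 = 11.16
  Skills demo 60 × 0.23 = 13.8
  Safety assessment 54.5 × 0.21 = 11.445
Sum = 65.5
65.5 is ≥ 52 and < 72 → Bronze

Bronze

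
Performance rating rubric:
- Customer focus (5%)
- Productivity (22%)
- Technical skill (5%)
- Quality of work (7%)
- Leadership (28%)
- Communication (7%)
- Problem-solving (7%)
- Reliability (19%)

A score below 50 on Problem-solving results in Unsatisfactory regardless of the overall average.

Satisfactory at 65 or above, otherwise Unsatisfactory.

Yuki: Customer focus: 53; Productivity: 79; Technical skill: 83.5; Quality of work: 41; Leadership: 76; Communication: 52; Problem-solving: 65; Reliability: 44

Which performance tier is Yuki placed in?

Unsatisfactory

Problem-solving score 65 ≥ 50: minimum met.
Weighted total:
  Customer focus 53 × 0.05 = 2.65
  Productivity 79 × 0.22 = 17.38
  Technical skill 83.5 × 0.05 = 4.175
  Quality of work 41 × 0.07 = 2.87
  Leadership 76 × 0.28 = 21.28
  Communication 52 × 0.07 = 3.64
  Problem-solving 65 × 0.07 = 4.55
  Reliability 44 × 0.19 = 8.36
Sum = 64.905
64.905 < 65 → Unsatisfactory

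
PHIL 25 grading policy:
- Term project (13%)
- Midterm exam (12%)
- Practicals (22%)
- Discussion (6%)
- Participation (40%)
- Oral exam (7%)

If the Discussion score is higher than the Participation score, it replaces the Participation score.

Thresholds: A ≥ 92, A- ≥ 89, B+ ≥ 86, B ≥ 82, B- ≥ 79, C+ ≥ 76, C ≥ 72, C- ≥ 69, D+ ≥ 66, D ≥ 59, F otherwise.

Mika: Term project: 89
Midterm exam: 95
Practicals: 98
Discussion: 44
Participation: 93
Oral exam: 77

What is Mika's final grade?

A-

Discussion (44) ≤ Participation (93), so Participation stays at 93.
Weighted total:
  Term project 89 × 0.13 = 11.57
  Midterm exam 95 × 0.12 = 11.4
  Practicals 98 × 0.22 = 21.56
  Discussion 44 × 0.06 = 2.64
  Participation 93 × 0.4 = 37.2
  Oral exam 77 × 0.07 = 5.39
Sum = 89.76
89.76 is ≥ 89 and < 92 → A-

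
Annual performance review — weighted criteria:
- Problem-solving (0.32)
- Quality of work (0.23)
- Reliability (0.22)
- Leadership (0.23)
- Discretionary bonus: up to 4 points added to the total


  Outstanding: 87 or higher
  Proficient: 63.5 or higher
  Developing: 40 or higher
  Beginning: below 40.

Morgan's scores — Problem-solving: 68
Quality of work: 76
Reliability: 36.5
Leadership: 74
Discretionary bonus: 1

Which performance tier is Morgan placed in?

Proficient

Weighted total:
  Problem-solving 68 × 0.32 = 21.76
  Quality of work 76 × 0.23 = 17.48
  Reliability 36.5 × 0.22 = 8.03
  Leadership 74 × 0.23 = 17.02
Sum = 64.29
Discretionary bonus: 64.29 + 1 = 65.29
65.29 is ≥ 63.5 and < 87 → Proficient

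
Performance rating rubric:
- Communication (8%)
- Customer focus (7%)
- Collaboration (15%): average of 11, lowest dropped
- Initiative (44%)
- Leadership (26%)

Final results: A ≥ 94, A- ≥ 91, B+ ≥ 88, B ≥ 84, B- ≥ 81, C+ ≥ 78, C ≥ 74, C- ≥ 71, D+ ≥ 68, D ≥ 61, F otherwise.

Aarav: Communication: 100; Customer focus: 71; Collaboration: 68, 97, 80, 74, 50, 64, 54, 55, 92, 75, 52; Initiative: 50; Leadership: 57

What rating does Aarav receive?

Collaboration: drop 50 → average of remaining 10 = 711/10 = 71.1
Weighted total:
  Communication 100 × 0.08 = 8
  Customer focus 71 × 0.07 = 4.97
  Collaboration 71.1 × 0.15 = 10.665
  Initiative 50 × 0.44 = 22
  Leadership 57 × 0.26 = 14.82
Sum = 60.455
60.455 < 61 → F

F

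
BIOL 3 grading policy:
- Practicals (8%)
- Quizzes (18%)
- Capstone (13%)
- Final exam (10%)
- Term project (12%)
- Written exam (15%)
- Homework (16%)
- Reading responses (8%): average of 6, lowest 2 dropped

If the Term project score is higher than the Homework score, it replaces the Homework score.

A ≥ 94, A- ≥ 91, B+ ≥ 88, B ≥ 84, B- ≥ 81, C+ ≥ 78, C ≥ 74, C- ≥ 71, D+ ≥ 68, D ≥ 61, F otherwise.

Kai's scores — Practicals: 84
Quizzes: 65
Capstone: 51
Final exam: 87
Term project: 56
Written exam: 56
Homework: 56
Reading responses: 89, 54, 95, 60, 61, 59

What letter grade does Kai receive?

Reading responses: drop 54, 59 → average of remaining 4 = 305/4 = 76.25
Term project (56) ≤ Homework (56), so Homework stays at 56.
Weighted total:
  Practicals 84 × 0.08 = 6.72
  Quizzes 65 × 0.18 = 11.7
  Capstone 51 × 0.13 = 6.63
  Final exam 87 × 0.1 = 8.7
  Term project 56 × 0.12 = 6.72
  Written exam 56 × 0.15 = 8.4
  Homework 56 × 0.16 = 8.96
  Reading responses 76.25 × 0.08 = 6.1
Sum = 63.93
63.93 is ≥ 61 and < 68 → D

D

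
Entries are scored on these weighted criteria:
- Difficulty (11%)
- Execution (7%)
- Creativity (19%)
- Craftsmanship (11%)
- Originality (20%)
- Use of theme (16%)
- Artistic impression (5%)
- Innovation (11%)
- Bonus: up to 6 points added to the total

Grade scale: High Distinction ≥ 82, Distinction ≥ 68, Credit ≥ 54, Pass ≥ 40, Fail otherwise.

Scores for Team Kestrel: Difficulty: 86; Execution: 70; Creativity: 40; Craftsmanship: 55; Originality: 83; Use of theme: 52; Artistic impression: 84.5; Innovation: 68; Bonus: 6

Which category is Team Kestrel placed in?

Weighted total:
  Difficulty 86 × 0.11 = 9.46
  Execution 70 × 0.07 = 4.9
  Creativity 40 × 0.19 = 7.6
  Craftsmanship 55 × 0.11 = 6.05
  Originality 83 × 0.2 = 16.6
  Use of theme 52 × 0.16 = 8.32
  Artistic impression 84.5 × 0.05 = 4.225
  Innovation 68 × 0.11 = 7.48
Sum = 64.635
Bonus: 64.635 + 6 = 70.635
70.635 is ≥ 68 and < 82 → Distinction

Distinction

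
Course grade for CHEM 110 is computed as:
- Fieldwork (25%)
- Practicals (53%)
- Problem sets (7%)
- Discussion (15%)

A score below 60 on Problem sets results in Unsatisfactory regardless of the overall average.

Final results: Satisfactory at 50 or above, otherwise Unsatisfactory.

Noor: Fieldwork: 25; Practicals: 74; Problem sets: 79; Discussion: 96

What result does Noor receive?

Problem sets score 79 ≥ 60: minimum met.
Weighted total:
  Fieldwork 25 × 0.25 = 6.25
  Practicals 74 × 0.53 = 39.22
  Problem sets 79 × 0.07 = 5.53
  Discussion 96 × 0.15 = 14.4
Sum = 65.4
65.4 ≥ 50 → Satisfactory

Satisfactory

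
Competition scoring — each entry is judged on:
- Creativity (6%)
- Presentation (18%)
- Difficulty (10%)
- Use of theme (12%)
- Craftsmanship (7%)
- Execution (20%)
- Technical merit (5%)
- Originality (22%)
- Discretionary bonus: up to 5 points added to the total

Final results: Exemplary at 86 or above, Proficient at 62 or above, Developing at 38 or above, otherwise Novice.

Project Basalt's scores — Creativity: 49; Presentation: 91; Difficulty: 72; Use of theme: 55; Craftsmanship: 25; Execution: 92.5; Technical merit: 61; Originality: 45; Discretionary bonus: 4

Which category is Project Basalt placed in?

Proficient

Weighted total:
  Creativity 49 × 0.06 = 2.94
  Presentation 91 × 0.18 = 16.38
  Difficulty 72 × 0.1 = 7.2
  Use of theme 55 × 0.12 = 6.6
  Craftsmanship 25 × 0.07 = 1.75
  Execution 92.5 × 0.2 = 18.5
  Technical merit 61 × 0.05 = 3.05
  Originality 45 × 0.22 = 9.9
Sum = 66.32
Discretionary bonus: 66.32 + 4 = 70.32
70.32 is ≥ 62 and < 86 → Proficient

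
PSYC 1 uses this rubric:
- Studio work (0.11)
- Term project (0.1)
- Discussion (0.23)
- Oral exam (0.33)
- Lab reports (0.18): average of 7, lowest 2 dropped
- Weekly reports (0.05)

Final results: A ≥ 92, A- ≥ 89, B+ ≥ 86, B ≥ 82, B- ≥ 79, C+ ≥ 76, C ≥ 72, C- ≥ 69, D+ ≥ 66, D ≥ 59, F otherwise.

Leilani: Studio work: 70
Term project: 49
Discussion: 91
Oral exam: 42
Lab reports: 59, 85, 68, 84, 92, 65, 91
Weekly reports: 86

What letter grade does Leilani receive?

D+

Lab reports: drop 59, 65 → average of remaining 5 = 420/5 = 84
Weighted total:
  Studio work 70 × 0.11 = 7.7
  Term project 49 × 0.1 = 4.9
  Discussion 91 × 0.23 = 20.93
  Oral exam 42 × 0.33 = 13.86
  Lab reports 84 × 0.18 = 15.12
  Weekly reports 86 × 0.05 = 4.3
Sum = 66.81
66.81 is ≥ 66 and < 69 → D+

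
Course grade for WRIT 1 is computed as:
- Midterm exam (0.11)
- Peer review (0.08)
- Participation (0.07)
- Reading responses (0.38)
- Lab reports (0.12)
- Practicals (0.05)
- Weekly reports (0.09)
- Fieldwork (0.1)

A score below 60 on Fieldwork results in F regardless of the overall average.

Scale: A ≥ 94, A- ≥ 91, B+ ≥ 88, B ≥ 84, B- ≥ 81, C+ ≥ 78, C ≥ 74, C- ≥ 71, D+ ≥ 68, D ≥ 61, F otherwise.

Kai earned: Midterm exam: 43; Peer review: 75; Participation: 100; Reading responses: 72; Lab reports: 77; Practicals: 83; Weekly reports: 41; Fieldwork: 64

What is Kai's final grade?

Fieldwork score 64 ≥ 60: minimum met.
Weighted total:
  Midterm exam 43 × 0.11 = 4.73
  Peer review 75 × 0.08 = 6
  Participation 100 × 0.07 = 7
  Reading responses 72 × 0.38 = 27.36
  Lab reports 77 × 0.12 = 9.24
  Practicals 83 × 0.05 = 4.15
  Weekly reports 41 × 0.09 = 3.69
  Fieldwork 64 × 0.1 = 6.4
Sum = 68.57
68.57 is ≥ 68 and < 71 → D+

D+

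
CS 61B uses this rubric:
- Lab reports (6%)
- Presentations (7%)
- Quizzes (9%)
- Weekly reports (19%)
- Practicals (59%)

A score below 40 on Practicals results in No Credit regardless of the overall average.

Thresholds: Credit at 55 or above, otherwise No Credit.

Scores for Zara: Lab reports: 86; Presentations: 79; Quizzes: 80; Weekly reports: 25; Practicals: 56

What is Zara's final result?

Practicals score 56 ≥ 40: minimum met.
Weighted total:
  Lab reports 86 × 0.06 = 5.16
  Presentations 79 × 0.07 = 5.53
  Quizzes 80 × 0.09 = 7.2
  Weekly reports 25 × 0.19 = 4.75
  Practicals 56 × 0.59 = 33.04
Sum = 55.68
55.68 ≥ 55 → Credit

Credit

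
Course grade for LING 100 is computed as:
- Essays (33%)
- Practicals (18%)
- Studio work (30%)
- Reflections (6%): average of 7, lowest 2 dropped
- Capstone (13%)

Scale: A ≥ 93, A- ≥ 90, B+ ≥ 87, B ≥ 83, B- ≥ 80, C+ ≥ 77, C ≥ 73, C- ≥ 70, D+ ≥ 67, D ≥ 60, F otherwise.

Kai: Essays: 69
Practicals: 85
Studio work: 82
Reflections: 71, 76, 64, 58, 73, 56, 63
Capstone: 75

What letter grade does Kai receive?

C

Reflections: drop 56, 58 → average of remaining 5 = 347/5 = 69.4
Weighted total:
  Essays 69 × 0.33 = 22.77
  Practicals 85 × 0.18 = 15.3
  Studio work 82 × 0.3 = 24.6
  Reflections 69.4 × 0.06 = 4.164
  Capstone 75 × 0.13 = 9.75
Sum = 76.584
76.584 is ≥ 73 and < 77 → C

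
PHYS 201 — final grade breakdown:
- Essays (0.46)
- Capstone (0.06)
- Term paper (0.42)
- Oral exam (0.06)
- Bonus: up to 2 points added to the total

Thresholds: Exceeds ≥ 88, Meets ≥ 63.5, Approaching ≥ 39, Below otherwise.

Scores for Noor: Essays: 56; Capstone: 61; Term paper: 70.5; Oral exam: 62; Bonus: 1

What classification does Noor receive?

Weighted total:
  Essays 56 × 0.46 = 25.76
  Capstone 61 × 0.06 = 3.66
  Term paper 70.5 × 0.42 = 29.61
  Oral exam 62 × 0.06 = 3.72
Sum = 62.75
Bonus: 62.75 + 1 = 63.75
63.75 is ≥ 63.5 and < 88 → Meets

Meets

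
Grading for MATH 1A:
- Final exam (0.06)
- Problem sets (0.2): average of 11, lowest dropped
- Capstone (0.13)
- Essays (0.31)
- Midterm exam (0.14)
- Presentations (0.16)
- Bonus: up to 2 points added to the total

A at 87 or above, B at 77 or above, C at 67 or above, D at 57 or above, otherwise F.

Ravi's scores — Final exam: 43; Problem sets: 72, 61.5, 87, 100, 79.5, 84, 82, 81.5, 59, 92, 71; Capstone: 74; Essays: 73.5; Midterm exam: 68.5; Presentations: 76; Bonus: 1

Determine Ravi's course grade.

Problem sets: drop 59 → average of remaining 10 = 810.5/10 = 81.05
Weighted total:
  Final exam 43 × 0.06 = 2.58
  Problem sets 81.05 × 0.2 = 16.21
  Capstone 74 × 0.13 = 9.62
  Essays 73.5 × 0.31 = 22.785
  Midterm exam 68.5 × 0.14 = 9.59
  Presentations 76 × 0.16 = 12.16
Sum = 72.945
Bonus: 72.945 + 1 = 73.945
73.945 is ≥ 67 and < 77 → C

C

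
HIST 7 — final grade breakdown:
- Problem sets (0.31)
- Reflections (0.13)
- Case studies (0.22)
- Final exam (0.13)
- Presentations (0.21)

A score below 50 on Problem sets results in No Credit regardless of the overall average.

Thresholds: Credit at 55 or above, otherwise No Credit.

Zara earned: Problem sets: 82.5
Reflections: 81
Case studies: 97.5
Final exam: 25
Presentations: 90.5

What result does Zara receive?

Credit

Problem sets score 82.5 ≥ 50: minimum met.
Weighted total:
  Problem sets 82.5 × 0.31 = 25.575
  Reflections 81 × 0.13 = 10.53
  Case studies 97.5 × 0.22 = 21.45
  Final exam 25 × 0.13 = 3.25
  Presentations 90.5 × 0.21 = 19.005
Sum = 79.81
79.81 ≥ 55 → Credit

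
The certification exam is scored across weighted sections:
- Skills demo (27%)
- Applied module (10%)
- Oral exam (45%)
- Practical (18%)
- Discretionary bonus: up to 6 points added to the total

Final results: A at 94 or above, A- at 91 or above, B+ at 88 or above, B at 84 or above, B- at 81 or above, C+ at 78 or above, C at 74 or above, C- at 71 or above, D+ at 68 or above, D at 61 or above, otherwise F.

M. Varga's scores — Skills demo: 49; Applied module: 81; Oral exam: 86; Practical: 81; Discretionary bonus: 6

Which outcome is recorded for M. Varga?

C+

Weighted total:
  Skills demo 49 × 0.27 = 13.23
  Applied module 81 × 0.1 = 8.1
  Oral exam 86 × 0.45 = 38.7
  Practical 81 × 0.18 = 14.58
Sum = 74.61
Discretionary bonus: 74.61 + 6 = 80.61
80.61 is ≥ 78 and < 81 → C+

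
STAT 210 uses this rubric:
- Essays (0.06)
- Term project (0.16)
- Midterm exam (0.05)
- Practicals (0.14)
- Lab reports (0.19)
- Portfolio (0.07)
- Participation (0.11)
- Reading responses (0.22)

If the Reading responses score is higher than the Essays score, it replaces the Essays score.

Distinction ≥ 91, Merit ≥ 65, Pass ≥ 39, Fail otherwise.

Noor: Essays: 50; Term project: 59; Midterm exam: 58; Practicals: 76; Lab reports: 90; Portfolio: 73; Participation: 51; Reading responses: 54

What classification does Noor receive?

Reading responses (54) > Essays (50), so Essays counts as 54.
Weighted total:
  Essays 54 × 0.06 = 3.24
  Term project 59 × 0.16 = 9.44
  Midterm exam 58 × 0.05 = 2.9
  Practicals 76 × 0.14 = 10.64
  Lab reports 90 × 0.19 = 17.1
  Portfolio 73 × 0.07 = 5.11
  Participation 51 × 0.11 = 5.61
  Reading responses 54 × 0.22 = 11.88
Sum = 65.92
65.92 is ≥ 65 and < 91 → Merit

Merit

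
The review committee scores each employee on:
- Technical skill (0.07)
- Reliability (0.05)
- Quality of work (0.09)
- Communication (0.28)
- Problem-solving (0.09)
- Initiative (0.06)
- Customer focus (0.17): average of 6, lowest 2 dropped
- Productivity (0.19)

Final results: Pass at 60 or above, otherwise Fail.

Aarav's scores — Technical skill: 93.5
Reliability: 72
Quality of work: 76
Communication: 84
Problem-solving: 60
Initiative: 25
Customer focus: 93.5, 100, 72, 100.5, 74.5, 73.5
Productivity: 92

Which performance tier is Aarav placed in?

Pass

Customer focus: drop 72, 73.5 → average of remaining 4 = 368.5/4 = 92.125
Weighted total:
  Technical skill 93.5 × 0.07 = 6.545
  Reliability 72 × 0.05 = 3.6
  Quality of work 76 × 0.09 = 6.84
  Communication 84 × 0.28 = 23.52
  Problem-solving 60 × 0.09 = 5.4
  Initiative 25 × 0.06 = 1.5
  Customer focus 92.125 × 0.17 = 15.66125
  Productivity 92 × 0.19 = 17.48
Sum = 80.54625
80.54625 ≥ 60 → Pass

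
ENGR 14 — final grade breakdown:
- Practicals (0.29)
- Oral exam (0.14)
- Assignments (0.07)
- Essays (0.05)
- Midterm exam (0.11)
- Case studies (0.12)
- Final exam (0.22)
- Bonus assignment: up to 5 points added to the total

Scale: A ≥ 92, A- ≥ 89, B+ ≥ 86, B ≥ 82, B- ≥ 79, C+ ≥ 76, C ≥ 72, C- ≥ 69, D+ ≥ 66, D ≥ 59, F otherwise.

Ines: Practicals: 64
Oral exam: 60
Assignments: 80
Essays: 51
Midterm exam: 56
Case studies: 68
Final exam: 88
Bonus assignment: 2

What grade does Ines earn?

C-

Weighted total:
  Practicals 64 × 0.29 = 18.56
  Oral exam 60 × 0.14 = 8.4
  Assignments 80 × 0.07 = 5.6
  Essays 51 × 0.05 = 2.55
  Midterm exam 56 × 0.11 = 6.16
  Case studies 68 × 0.12 = 8.16
  Final exam 88 × 0.22 = 19.36
Sum = 68.79
Bonus assignment: 68.79 + 2 = 70.79
70.79 is ≥ 69 and < 72 → C-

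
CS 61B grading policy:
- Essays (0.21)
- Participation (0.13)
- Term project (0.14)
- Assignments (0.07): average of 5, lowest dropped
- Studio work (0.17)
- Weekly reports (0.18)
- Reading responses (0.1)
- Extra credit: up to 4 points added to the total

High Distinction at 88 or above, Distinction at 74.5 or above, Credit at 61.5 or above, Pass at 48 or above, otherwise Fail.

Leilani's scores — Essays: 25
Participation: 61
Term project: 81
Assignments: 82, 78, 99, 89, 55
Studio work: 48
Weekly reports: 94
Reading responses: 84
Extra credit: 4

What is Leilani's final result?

Credit

Assignments: drop 55 → average of remaining 4 = 348/4 = 87
Weighted total:
  Essays 25 × 0.21 = 5.25
  Participation 61 × 0.13 = 7.93
  Term project 81 × 0.14 = 11.34
  Assignments 87 × 0.07 = 6.09
  Studio work 48 × 0.17 = 8.16
  Weekly reports 94 × 0.18 = 16.92
  Reading responses 84 × 0.1 = 8.4
Sum = 64.09
Extra credit: 64.09 + 4 = 68.09
68.09 is ≥ 61.5 and < 74.5 → Credit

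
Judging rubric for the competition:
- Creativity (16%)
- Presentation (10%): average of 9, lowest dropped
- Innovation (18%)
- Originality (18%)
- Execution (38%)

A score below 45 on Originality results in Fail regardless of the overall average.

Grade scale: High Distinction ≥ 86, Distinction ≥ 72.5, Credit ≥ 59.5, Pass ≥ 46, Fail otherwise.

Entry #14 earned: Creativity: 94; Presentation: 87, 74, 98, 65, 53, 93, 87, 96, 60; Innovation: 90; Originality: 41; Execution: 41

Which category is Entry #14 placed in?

Fail

Presentation: drop 53 → average of remaining 8 = 660/8 = 82.5
Originality score 41 < 45: minimum not met.
Weighted total:
  Creativity 94 × 0.16 = 15.04
  Presentation 82.5 × 0.1 = 8.25
  Innovation 90 × 0.18 = 16.2
  Originality 41 × 0.18 = 7.38
  Execution 41 × 0.38 = 15.58
Sum = 62.45
Because the Originality minimum was not met, the result is Fail.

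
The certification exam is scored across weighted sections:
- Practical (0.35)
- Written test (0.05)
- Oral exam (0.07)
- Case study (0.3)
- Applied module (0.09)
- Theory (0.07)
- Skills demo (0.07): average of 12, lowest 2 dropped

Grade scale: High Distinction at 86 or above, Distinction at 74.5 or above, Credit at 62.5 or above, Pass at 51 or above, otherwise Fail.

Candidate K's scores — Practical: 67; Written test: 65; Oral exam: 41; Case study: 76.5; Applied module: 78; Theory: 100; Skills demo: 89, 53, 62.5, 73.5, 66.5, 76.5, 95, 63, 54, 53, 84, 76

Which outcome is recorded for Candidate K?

Credit

Skills demo: drop 53, 53 → average of remaining 10 = 740/10 = 74
Weighted total:
  Practical 67 × 0.35 = 23.45
  Written test 65 × 0.05 = 3.25
  Oral exam 41 × 0.07 = 2.87
  Case study 76.5 × 0.3 = 22.95
  Applied module 78 × 0.09 = 7.02
  Theory 100 × 0.07 = 7
  Skills demo 74 × 0.07 = 5.18
Sum = 71.72
71.72 is ≥ 62.5 and < 74.5 → Credit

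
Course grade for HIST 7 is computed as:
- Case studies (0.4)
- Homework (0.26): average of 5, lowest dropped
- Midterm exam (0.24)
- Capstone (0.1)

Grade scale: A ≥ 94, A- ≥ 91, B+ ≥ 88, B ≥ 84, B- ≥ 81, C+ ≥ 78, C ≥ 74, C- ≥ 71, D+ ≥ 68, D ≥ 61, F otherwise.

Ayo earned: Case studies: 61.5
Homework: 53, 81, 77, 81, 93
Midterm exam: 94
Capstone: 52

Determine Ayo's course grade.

Homework: drop 53 → average of remaining 4 = 332/4 = 83
Weighted total:
  Case studies 61.5 × 0.4 = 24.6
  Homework 83 × 0.26 = 21.58
  Midterm exam 94 × 0.24 = 22.56
  Capstone 52 × 0.1 = 5.2
Sum = 73.94
73.94 is ≥ 71 and < 74 → C-

C-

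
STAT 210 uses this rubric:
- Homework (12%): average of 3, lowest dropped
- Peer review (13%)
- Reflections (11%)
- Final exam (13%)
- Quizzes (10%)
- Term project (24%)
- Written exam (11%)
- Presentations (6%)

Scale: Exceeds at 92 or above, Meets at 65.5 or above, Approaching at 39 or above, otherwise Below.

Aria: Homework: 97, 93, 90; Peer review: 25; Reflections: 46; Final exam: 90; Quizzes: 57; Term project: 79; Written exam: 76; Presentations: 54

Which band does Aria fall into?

Homework: drop 90 → average of remaining 2 = 190/2 = 95
Weighted total:
  Homework 95 × 0.12 = 11.4
  Peer review 25 × 0.13 = 3.25
  Reflections 46 × 0.11 = 5.06
  Final exam 90 × 0.13 = 11.7
  Quizzes 57 × 0.1 = 5.7
  Term project 79 × 0.24 = 18.96
  Written exam 76 × 0.11 = 8.36
  Presentations 54 × 0.06 = 3.24
Sum = 67.67
67.67 is ≥ 65.5 and < 92 → Meets

Meets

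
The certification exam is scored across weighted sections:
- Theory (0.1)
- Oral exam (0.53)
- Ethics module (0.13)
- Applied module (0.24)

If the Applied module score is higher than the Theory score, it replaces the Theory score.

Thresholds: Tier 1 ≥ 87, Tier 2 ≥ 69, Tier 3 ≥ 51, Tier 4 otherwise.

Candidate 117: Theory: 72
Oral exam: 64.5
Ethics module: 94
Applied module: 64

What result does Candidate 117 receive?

Applied module (64) ≤ Theory (72), so Theory stays at 72.
Weighted total:
  Theory 72 × 0.1 = 7.2
  Oral exam 64.5 × 0.53 = 34.185
  Ethics module 94 × 0.13 = 12.22
  Applied module 64 × 0.24 = 15.36
Sum = 68.965
68.965 is ≥ 51 and < 69 → Tier 3

Tier 3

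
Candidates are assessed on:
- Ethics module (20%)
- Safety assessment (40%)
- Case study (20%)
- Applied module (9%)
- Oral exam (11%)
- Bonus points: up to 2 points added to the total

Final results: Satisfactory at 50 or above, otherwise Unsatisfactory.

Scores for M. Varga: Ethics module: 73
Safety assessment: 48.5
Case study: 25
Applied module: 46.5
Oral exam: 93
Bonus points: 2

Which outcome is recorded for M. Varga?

Satisfactory

Weighted total:
  Ethics module 73 × 0.2 = 14.6
  Safety assessment 48.5 × 0.4 = 19.4
  Case study 25 × 0.2 = 5
  Applied module 46.5 × 0.09 = 4.185
  Oral exam 93 × 0.11 = 10.23
Sum = 53.415
Bonus points: 53.415 + 2 = 55.415
55.415 ≥ 50 → Satisfactory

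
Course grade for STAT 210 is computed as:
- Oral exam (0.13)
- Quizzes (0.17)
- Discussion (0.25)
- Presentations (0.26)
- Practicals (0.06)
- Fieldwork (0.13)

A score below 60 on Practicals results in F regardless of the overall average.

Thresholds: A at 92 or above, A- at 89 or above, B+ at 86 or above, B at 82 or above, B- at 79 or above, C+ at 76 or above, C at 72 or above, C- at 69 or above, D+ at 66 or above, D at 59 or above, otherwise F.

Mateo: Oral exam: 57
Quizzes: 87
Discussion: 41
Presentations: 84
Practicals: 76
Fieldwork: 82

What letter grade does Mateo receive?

Practicals score 76 ≥ 60: minimum met.
Weighted total:
  Oral exam 57 × 0.13 = 7.41
  Quizzes 87 × 0.17 = 14.79
  Discussion 41 × 0.25 = 10.25
  Presentations 84 × 0.26 = 21.84
  Practicals 76 × 0.06 = 4.56
  Fieldwork 82 × 0.13 = 10.66
Sum = 69.51
69.51 is ≥ 69 and < 72 → C-

C-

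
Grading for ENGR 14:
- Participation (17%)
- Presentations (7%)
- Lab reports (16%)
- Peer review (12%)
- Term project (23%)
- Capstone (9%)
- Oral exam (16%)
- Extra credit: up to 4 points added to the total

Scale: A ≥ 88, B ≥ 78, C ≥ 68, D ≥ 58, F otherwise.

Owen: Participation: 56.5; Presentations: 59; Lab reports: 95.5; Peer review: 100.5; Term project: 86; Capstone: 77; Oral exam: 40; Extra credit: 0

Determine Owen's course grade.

C

Weighted total:
  Participation 56.5 × 0.17 = 9.605
  Presentations 59 × 0.07 = 4.13
  Lab reports 95.5 × 0.16 = 15.28
  Peer review 100.5 × 0.12 = 12.06
  Term project 86 × 0.23 = 19.78
  Capstone 77 × 0.09 = 6.93
  Oral exam 40 × 0.16 = 6.4
Sum = 74.185
Extra credit: 74.185 + 0 = 74.185
74.185 is ≥ 68 and < 78 → C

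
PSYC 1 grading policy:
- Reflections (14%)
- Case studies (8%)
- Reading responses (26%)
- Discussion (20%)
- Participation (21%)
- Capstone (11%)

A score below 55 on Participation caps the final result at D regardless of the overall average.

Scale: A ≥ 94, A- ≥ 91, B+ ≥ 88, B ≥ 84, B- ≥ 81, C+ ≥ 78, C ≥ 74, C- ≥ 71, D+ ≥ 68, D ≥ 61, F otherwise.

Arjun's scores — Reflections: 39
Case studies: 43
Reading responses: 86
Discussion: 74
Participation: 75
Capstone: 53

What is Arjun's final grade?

D

Participation score 75 ≥ 55: minimum met.
Weighted total:
  Reflections 39 × 0.14 = 5.46
  Case studies 43 × 0.08 = 3.44
  Reading responses 86 × 0.26 = 22.36
  Discussion 74 × 0.2 = 14.8
  Participation 75 × 0.21 = 15.75
  Capstone 53 × 0.11 = 5.83
Sum = 67.64
67.64 is ≥ 61 and < 68 → D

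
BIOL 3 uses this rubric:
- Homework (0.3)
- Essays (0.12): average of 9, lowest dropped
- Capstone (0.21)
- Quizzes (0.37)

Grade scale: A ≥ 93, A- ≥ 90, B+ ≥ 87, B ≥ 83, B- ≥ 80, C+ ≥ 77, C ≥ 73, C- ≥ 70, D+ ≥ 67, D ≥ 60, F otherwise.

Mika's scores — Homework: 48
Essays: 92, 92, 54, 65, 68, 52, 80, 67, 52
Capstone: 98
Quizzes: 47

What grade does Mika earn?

Essays: drop 52 → average of remaining 8 = 570/8 = 71.25
Weighted total:
  Homework 48 × 0.3 = 14.4
  Essays 71.25 × 0.12 = 8.55
  Capstone 98 × 0.21 = 20.58
  Quizzes 47 × 0.37 = 17.39
Sum = 60.92
60.92 is ≥ 60 and < 67 → D

D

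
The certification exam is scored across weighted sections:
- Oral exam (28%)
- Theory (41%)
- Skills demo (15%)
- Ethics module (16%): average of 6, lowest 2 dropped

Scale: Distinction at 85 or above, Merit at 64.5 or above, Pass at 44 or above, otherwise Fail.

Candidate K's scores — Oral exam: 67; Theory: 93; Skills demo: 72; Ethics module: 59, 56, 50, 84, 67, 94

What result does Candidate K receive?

Ethics module: drop 50, 56 → average of remaining 4 = 304/4 = 76
Weighted total:
  Oral exam 67 × 0.28 = 18.76
  Theory 93 × 0.41 = 38.13
  Skills demo 72 × 0.15 = 10.8
  Ethics module 76 × 0.16 = 12.16
Sum = 79.85
79.85 is ≥ 64.5 and < 85 → Merit

Merit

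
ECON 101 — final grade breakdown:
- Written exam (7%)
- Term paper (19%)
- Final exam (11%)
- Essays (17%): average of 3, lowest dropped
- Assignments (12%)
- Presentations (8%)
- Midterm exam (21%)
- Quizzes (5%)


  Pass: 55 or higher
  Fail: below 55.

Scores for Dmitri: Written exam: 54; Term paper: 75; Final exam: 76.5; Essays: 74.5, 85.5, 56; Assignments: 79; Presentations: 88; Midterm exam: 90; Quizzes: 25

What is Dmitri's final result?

Essays: drop 56 → average of remaining 2 = 160/2 = 80
Weighted total:
  Written exam 54 × 0.07 = 3.78
  Term paper 75 × 0.19 = 14.25
  Final exam 76.5 × 0.11 = 8.415
  Essays 80 × 0.17 = 13.6
  Assignments 79 × 0.12 = 9.48
  Presentations 88 × 0.08 = 7.04
  Midterm exam 90 × 0.21 = 18.9
  Quizzes 25 × 0.05 = 1.25
Sum = 76.715
76.715 ≥ 55 → Pass

Pass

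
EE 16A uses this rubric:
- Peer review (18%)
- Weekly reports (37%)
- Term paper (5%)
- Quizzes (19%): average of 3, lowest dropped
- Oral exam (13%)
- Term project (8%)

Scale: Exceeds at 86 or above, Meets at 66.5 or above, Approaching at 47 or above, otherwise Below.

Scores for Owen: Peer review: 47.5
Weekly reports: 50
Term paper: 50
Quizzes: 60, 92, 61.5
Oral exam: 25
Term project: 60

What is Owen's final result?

Quizzes: drop 60 → average of remaining 2 = 153.5/2 = 76.75
Weighted total:
  Peer review 47.5 × 0.18 = 8.55
  Weekly reports 50 × 0.37 = 18.5
  Term paper 50 × 0.05 = 2.5
  Quizzes 76.75 × 0.19 = 14.5825
  Oral exam 25 × 0.13 = 3.25
  Term project 60 × 0.08 = 4.8
Sum = 52.1825
52.1825 is ≥ 47 and < 66.5 → Approaching

Approaching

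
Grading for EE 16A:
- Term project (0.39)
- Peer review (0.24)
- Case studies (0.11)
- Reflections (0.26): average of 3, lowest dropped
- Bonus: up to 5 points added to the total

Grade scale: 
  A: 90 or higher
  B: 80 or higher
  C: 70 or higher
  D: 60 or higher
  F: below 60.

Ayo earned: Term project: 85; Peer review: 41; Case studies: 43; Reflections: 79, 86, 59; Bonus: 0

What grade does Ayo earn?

Reflections: drop 59 → average of remaining 2 = 165/2 = 82.5
Weighted total:
  Term project 85 × 0.39 = 33.15
  Peer review 41 × 0.24 = 9.84
  Case studies 43 × 0.11 = 4.73
  Reflections 82.5 × 0.26 = 21.45
Sum = 69.17
Bonus: 69.17 + 0 = 69.17
69.17 is ≥ 60 and < 70 → D

D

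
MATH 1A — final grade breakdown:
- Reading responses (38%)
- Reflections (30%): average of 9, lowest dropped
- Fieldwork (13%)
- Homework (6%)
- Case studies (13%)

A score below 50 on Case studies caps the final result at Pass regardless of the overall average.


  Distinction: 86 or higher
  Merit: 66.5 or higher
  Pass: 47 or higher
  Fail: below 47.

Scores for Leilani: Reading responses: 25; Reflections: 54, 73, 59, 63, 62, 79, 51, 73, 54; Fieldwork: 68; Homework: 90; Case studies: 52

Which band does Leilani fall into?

Pass

Reflections: drop 51 → average of remaining 8 = 517/8 = 64.625
Case studies score 52 ≥ 50: minimum met.
Weighted total:
  Reading responses 25 × 0.38 = 9.5
  Reflections 64.625 × 0.3 = 19.3875
  Fieldwork 68 × 0.13 = 8.84
  Homework 90 × 0.06 = 5.4
  Case studies 52 × 0.13 = 6.76
Sum = 49.8875
49.8875 is ≥ 47 and < 66.5 → Pass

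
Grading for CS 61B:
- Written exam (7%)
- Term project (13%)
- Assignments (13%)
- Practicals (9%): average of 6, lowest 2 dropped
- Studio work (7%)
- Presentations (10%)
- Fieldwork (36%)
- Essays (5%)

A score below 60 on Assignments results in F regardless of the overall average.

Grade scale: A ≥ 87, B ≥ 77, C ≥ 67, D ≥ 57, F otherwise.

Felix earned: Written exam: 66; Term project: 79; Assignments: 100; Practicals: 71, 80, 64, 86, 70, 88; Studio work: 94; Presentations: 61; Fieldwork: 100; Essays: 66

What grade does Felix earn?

Practicals: drop 64, 70 → average of remaining 4 = 325/4 = 81.25
Assignments score 100 ≥ 60: minimum met.
Weighted total:
  Written exam 66 × 0.07 = 4.62
  Term project 79 × 0.13 = 10.27
  Assignments 100 × 0.13 = 13
  Practicals 81.25 × 0.09 = 7.3125
  Studio work 94 × 0.07 = 6.58
  Presentations 61 × 0.1 = 6.1
  Fieldwork 100 × 0.36 = 36
  Essays 66 × 0.05 = 3.3
Sum = 87.1825
87.1825 ≥ 87 → A

A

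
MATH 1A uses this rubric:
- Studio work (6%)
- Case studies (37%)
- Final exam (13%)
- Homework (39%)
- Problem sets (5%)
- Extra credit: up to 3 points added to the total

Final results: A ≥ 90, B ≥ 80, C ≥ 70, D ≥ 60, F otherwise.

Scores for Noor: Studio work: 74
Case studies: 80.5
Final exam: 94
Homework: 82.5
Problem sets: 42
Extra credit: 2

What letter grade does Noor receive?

Weighted total:
  Studio work 74 × 0.06 = 4.44
  Case studies 80.5 × 0.37 = 29.785
  Final exam 94 × 0.13 = 12.22
  Homework 82.5 × 0.39 = 32.175
  Problem sets 42 × 0.05 = 2.1
Sum = 80.72
Extra credit: 80.72 + 2 = 82.72
82.72 is ≥ 80 and < 90 → B

B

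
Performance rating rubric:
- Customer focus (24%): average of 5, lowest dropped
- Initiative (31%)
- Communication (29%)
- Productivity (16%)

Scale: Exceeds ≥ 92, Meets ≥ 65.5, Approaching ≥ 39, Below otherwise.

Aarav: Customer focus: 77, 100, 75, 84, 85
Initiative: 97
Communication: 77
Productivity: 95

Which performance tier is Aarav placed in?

Meets

Customer focus: drop 75 → average of remaining 4 = 346/4 = 86.5
Weighted total:
  Customer focus 86.5 × 0.24 = 20.76
  Initiative 97 × 0.31 = 30.07
  Communication 77 × 0.29 = 22.33
  Productivity 95 × 0.16 = 15.2
Sum = 88.36
88.36 is ≥ 65.5 and < 92 → Meets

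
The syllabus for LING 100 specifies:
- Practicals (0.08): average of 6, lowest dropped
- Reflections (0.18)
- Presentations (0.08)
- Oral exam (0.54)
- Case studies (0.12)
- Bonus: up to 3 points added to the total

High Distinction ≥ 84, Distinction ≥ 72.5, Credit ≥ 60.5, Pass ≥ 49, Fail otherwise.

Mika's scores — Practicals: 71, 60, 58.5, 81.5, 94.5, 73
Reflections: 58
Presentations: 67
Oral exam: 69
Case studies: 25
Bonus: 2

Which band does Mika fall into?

Practicals: drop 58.5 → average of remaining 5 = 380/5 = 76
Weighted total:
  Practicals 76 × 0.08 = 6.08
  Reflections 58 × 0.18 = 10.44
  Presentations 67 × 0.08 = 5.36
  Oral exam 69 × 0.54 = 37.26
  Case studies 25 × 0.12 = 3
Sum = 62.14
Bonus: 62.14 + 2 = 64.14
64.14 is ≥ 60.5 and < 72.5 → Credit

Credit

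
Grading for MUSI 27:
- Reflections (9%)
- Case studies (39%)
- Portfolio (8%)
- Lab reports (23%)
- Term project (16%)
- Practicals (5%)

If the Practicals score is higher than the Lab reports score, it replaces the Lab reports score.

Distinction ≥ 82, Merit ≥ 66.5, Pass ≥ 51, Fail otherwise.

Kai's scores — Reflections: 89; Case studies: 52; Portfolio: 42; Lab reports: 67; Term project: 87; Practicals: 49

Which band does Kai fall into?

Practicals (49) ≤ Lab reports (67), so Lab reports stays at 67.
Weighted total:
  Reflections 89 × 0.09 = 8.01
  Case studies 52 × 0.39 = 20.28
  Portfolio 42 × 0.08 = 3.36
  Lab reports 67 × 0.23 = 15.41
  Term project 87 × 0.16 = 13.92
  Practicals 49 × 0.05 = 2.45
Sum = 63.43
63.43 is ≥ 51 and < 66.5 → Pass

Pass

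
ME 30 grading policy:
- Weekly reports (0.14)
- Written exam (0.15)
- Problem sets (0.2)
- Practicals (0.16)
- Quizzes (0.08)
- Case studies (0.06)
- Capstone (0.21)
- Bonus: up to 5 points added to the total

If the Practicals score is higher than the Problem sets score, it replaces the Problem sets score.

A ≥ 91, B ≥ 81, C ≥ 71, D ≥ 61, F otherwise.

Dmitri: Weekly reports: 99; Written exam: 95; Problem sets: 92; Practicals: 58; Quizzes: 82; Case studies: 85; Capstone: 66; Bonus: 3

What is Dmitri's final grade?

Practicals (58) ≤ Problem sets (92), so Problem sets stays at 92.
Weighted total:
  Weekly reports 99 × 0.14 = 13.86
  Written exam 95 × 0.15 = 14.25
  Problem sets 92 × 0.2 = 18.4
  Practicals 58 × 0.16 = 9.28
  Quizzes 82 × 0.08 = 6.56
  Case studies 85 × 0.06 = 5.1
  Capstone 66 × 0.21 = 13.86
Sum = 81.31
Bonus: 81.31 + 3 = 84.31
84.31 is ≥ 81 and < 91 → B

B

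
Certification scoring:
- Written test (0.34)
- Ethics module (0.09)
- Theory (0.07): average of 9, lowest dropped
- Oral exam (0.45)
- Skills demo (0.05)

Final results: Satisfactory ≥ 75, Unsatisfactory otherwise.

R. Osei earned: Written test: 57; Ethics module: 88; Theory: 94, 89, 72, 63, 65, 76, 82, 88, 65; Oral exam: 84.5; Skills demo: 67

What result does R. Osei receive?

Unsatisfactory

Theory: drop 63 → average of remaining 8 = 631/8 = 78.875
Weighted total:
  Written test 57 × 0.34 = 19.38
  Ethics module 88 × 0.09 = 7.92
  Theory 78.875 × 0.07 = 5.52125
  Oral exam 84.5 × 0.45 = 38.025
  Skills demo 67 × 0.05 = 3.35
Sum = 74.19625
74.19625 < 75 → Unsatisfactory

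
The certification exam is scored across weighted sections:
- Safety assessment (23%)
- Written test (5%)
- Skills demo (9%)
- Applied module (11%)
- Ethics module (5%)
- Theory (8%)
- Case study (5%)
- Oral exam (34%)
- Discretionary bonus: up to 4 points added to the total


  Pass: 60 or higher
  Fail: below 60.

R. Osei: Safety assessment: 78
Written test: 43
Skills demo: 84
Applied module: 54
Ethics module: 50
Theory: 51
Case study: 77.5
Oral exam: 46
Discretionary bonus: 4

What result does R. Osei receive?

Pass

Weighted total:
  Safety assessment 78 × 0.23 = 17.94
  Written test 43 × 0.05 = 2.15
  Skills demo 84 × 0.09 = 7.56
  Applied module 54 × 0.11 = 5.94
  Ethics module 50 × 0.05 = 2.5
  Theory 51 × 0.08 = 4.08
  Case study 77.5 × 0.05 = 3.875
  Oral exam 46 × 0.34 = 15.64
Sum = 59.685
Discretionary bonus: 59.685 + 4 = 63.685
63.685 ≥ 60 → Pass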